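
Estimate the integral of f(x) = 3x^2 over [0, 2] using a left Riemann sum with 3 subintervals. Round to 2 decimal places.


Left Riemann sum uses left endpoints of each subinterval.
Interval: [0, 2], n = 3
dx = (2 - 0) / 3 = 2/3
Left endpoints: [0, 2/3, 4/3]
f values: [0, 4/3, 16/3]
Sum = dx * (sum of f values)
= 2/3 * 20/3
= 40/9 ≈ 4.44

4.44


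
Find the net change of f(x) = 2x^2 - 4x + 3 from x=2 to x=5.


Net change = f(b) - f(a)
f(x) = 2x^2 - 4x + 3
Compute f(5):
f(5) = 2 * 5^2 - 4 * 5 + 3
= 50 - 20 + 3
= 33
Compute f(2):
f(2) = 2 * 2^2 - 4 * 2 + 3
= 8 - 8 + 3
= 3
Net change = 33 - 3 = 30

30


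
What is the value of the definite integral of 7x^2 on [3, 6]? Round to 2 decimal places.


Find the antiderivative of 7x^2:
F(x) = 7/3 * x^3
Apply the Fundamental Theorem of Calculus:
F(6) - F(3)
= 7/3 * 6^3 - 7/3 * 3^3
= 7/3 * (216 - 27)
= 7/3 * 189
= 441 = 441.00

441.00


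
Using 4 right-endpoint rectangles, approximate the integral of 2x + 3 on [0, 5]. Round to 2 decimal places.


Right Riemann sum uses right endpoints of each subinterval.
Interval: [0, 5], n = 4
dx = (5 - 0) / 4 = 5/4
Right endpoints: [5/4, 5/2, 15/4, 5]
f values: [11/2, 8, 21/2, 13]
Sum = dx * (sum of f values)
= 5/4 * 37
= 185/4 = 46.25

46.25


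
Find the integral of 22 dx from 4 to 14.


The integral of a constant k over [a, b] equals k * (b - a).
integral from 4 to 14 of 22 dx
= 22 * (14 - 4)
= 22 * 10
= 220

220


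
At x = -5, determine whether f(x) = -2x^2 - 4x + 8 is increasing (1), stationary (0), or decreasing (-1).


Compute f'(x) to determine behavior:
f'(x) = -4x - 4
f'(-5) = -4 * (-5) - 4
= 20 - 4
= 16
Since f'(-5) > 0, the function is increasing (1)

1


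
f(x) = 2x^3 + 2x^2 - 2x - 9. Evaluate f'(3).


Differentiate f(x) = 2x^3 + 2x^2 - 2x - 9 term by term:
f'(x) = 6x^2 + 4x - 2
Substitute x = 3:
f'(3) = 6 * 3^2 + 4 * 3 - 2
= 54 + 12 - 2
= 64

64


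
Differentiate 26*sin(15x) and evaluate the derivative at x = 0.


Apply the chain rule to differentiate 26*sin(15x):
d/dx [26*sin(15x)]
= 26 * cos(15x) * d/dx(15x)
= 26 * 15 * cos(15x)
= 390 * cos(15x)
Evaluate at x = 0:
= 390 * cos(0)
= 390 * 1
= 390

390


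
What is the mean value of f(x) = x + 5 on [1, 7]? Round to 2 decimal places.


Average value = 1/(b-a) * integral from a to b of f(x) dx
First compute the integral of x + 5:
F(x) = (1/2)x^2 + 5x
F(7) = 1/2 * 49 + 5 * 7 = 119/2
F(1) = 1/2 * 1 + 5 * 1 = 11/2
Integral = 119/2 - 11/2 = 54
Average = 54 / (7 - 1) = 54 / 6
= 9 = 9.00

9.00


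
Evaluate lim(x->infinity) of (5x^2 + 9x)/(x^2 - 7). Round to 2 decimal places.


For limits at infinity with equal-degree polynomials,
we compare leading coefficients.
Numerator leading term: 5x^2
Denominator leading term: x^2
Divide both by x^2:
lim = (5 + 9/x) / (1 - 7/x^2)
As x -> infinity, the 1/x and 1/x^2 terms vanish:
= 5/1 = 5 = 5.00

5.00


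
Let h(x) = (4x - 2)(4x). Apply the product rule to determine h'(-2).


Let u(x) = 4x - 2 and v(x) = 4x
u'(x) = 4
v'(x) = 4
Product rule: h'(x) = u'(x)*v(x) + u(x)*v'(x)
= 4 * (4x) + (4x - 2) * 4
At x = -2:
u(-2) = 4 * (-2) - 2 = -10
v(-2) = 4 * (-2) + 0 = -8
h'(-2) = 4 * (-8) + (-10) * 4
= -32 - 40
= -72

-72


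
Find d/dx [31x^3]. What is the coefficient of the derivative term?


We apply the power rule: d/dx [ax^n] = a*n * x^(n-1)
d/dx [31x^3]
= 31 * 3 * x^(3-1)
= 93x^2
The coefficient is 93

93


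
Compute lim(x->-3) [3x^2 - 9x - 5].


Since polynomials are continuous, we use direct substitution.
lim(x->-3) of 3x^2 - 9x - 5
= 3 * (-3)^2 - 9 * (-3) - 5
= 27 + 27 - 5
= 49

49


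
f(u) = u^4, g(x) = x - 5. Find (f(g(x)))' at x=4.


Using the chain rule: (f(g(x)))' = f'(g(x)) * g'(x)
First, find g(4):
g(4) = 1 * 4 - 5 = -1
Next, f'(u) = 4u^3
And g'(x) = 1
So f'(g(4)) * g'(4)
= 4 * (-1)^3 * 1
= 4 * (-1) * 1
= -4

-4


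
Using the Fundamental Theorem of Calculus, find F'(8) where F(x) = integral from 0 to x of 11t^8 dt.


By the Fundamental Theorem of Calculus (Part 1):
If F(x) = integral from 0 to x of f(t) dt, then F'(x) = f(x)
Here f(t) = 11t^8
So F'(x) = 11x^8
Evaluate at x = 8:
F'(8) = 11 * 8^8
= 11 * 16777216
= 184549376

184549376


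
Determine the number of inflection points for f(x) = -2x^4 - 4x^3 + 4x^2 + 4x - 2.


Inflection points occur where f''(x) = 0 and concavity changes.
f(x) = -2x^4 - 4x^3 + 4x^2 + 4x - 2
f'(x) = -8x^3 - 12x^2 + 8x + 4
f''(x) = -24x^2 - 24x + 8
This is a quadratic in x. Use the discriminant to count real roots.
Discriminant = (-24)^2 - 4 * (-24) * 8
= 576 - (-768)
= 1344
Since discriminant > 0, f''(x) = 0 has 2 distinct real solutions.
A quadratic with two distinct real roots changes sign at each root, so concavity changes at both.
Number of inflection points: 2

2


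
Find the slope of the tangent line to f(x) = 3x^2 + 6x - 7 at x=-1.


The slope of the tangent line equals f'(x) at the point.
f(x) = 3x^2 + 6x - 7
f'(x) = 6x + 6
At x = -1:
f'(-1) = 6 * (-1) + 6
= -6 + 6
= 0

0


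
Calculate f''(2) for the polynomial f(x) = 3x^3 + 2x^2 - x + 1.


First derivative:
f'(x) = 9x^2 + 4x - 1
Second derivative:
f''(x) = 18x + 4
Substitute x = 2:
f''(2) = 18 * 2 + 4
= 36 + 4
= 40

40


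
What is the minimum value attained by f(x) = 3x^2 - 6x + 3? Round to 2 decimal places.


For a quadratic f(x) = ax^2 + bx + c with a > 0, the minimum is at the vertex.
Vertex x-coordinate: x = -b/(2a)
x = -(-6) / (2 * 3)
x = 6/6 = 1
Substitute back to find the minimum value:
f(1) = 3 * 1^2 - 6 * 1 + 3
= 3 - 6 + 3
= 0 = 0.00

0.00


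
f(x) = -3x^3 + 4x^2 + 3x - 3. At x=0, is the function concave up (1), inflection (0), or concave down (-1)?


Concavity is determined by the sign of f''(x).
f(x) = -3x^3 + 4x^2 + 3x - 3
f'(x) = -9x^2 + 8x + 3
f''(x) = -18x + 8
f''(0) = -18 * 0 + 8
= 0 + 8
= 8
Since f''(0) > 0, the function is concave up (1)

1


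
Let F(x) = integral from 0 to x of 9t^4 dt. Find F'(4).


By the Fundamental Theorem of Calculus (Part 1):
If F(x) = integral from 0 to x of f(t) dt, then F'(x) = f(x)
Here f(t) = 9t^4
So F'(x) = 9x^4
Evaluate at x = 4:
F'(4) = 9 * 4^4
= 9 * 256
= 2304

2304


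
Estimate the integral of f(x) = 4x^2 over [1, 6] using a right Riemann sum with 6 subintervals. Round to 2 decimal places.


Right Riemann sum uses right endpoints of each subinterval.
Interval: [1, 6], n = 6
dx = (6 - 1) / 6 = 5/6
Right endpoints: [11/6, 8/3, 7/2, 13/3, 31/6, 6]
f values: [121/9, 256/9, 49, 676/9, 961/9, 144]
Sum = dx * (sum of f values)
= 5/6 * 3751/9
= 18755/54 ≈ 347.31

347.31


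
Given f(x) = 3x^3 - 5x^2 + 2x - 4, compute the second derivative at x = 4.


First derivative:
f'(x) = 9x^2 - 10x + 2
Second derivative:
f''(x) = 18x - 10
Substitute x = 4:
f''(4) = 18 * 4 - 10
= 72 - 10
= 62

62


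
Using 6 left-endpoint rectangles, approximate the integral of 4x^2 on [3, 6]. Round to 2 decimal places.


Left Riemann sum uses left endpoints of each subinterval.
Interval: [3, 6], n = 6
dx = (6 - 3) / 6 = 1/2
Left endpoints: [3, 7/2, 4, 9/2, 5, 11/2]
f values: [36, 49, 64, 81, 100, 121]
Sum = dx * (sum of f values)
= 1/2 * 451
= 451/2 = 225.50

225.50


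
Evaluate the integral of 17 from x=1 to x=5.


The integral of a constant k over [a, b] equals k * (b - a).
integral from 1 to 5 of 17 dx
= 17 * (5 - 1)
= 17 * 4
= 68

68


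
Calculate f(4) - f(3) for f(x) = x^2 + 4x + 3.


Net change = f(b) - f(a)
f(x) = x^2 + 4x + 3
Compute f(4):
f(4) = 1 * 4^2 + 4 * 4 + 3
= 16 + 16 + 3
= 35
Compute f(3):
f(3) = 1 * 3^2 + 4 * 3 + 3
= 9 + 12 + 3
= 24
Net change = 35 - 24 = 11

11


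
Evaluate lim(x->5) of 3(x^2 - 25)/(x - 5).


Direct substitution gives 0/0, so we factor the numerator.
Factor: 3(x^2 - 25) = 3 * (x - 5)(x + 5)
Cancel the common factor (x - 5):
3(x^2 - 25)/(x - 5) = 3 * (x + 5)
Now substitute x = 5:
= 3 * (5 + 5) = 30

30


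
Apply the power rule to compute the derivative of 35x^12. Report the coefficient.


We apply the power rule: d/dx [ax^n] = a*n * x^(n-1)
d/dx [35x^12]
= 35 * 12 * x^(12-1)
= 420x^11
The coefficient is 420

420


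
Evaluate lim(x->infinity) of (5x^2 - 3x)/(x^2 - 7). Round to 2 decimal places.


For limits at infinity with equal-degree polynomials,
we compare leading coefficients.
Numerator leading term: 5x^2
Denominator leading term: x^2
Divide both by x^2:
lim = (5 - 3/x) / (1 - 7/x^2)
As x -> infinity, the 1/x and 1/x^2 terms vanish:
= 5/1 = 5 = 5.00

5.00


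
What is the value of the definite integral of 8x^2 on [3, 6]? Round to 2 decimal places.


Find the antiderivative of 8x^2:
F(x) = 8/3 * x^3
Apply the Fundamental Theorem of Calculus:
F(6) - F(3)
= 8/3 * 6^3 - 8/3 * 3^3
= 8/3 * (216 - 27)
= 8/3 * 189
= 504 = 504.00

504.00


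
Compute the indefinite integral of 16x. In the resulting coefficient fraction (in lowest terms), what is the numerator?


Apply the power rule for integration:
integral of ax^n dx = a/(n+1) * x^(n+1) + C
integral of 16x dx
= 16/2 * x^2 + C
= 8 * x^2 + C
The coefficient in lowest terms is 8 = 8/1, so its numerator is 8

8


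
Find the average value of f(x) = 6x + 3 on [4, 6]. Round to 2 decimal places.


Average value = 1/(b-a) * integral from a to b of f(x) dx
First compute the integral of 6x + 3:
F(x) = 3x^2 + 3x
F(6) = 3 * 36 + 3 * 6 = 126
F(4) = 3 * 16 + 3 * 4 = 60
Integral = 126 - 60 = 66
Average = 66 / (6 - 4) = 66 / 2
= 33 = 33.00

33.00


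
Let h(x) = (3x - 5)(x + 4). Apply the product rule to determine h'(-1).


Let u(x) = 3x - 5 and v(x) = x + 4
u'(x) = 3
v'(x) = 1
Product rule: h'(x) = u'(x)*v(x) + u(x)*v'(x)
= 3 * (x + 4) + (3x - 5) * 1
At x = -1:
u(-1) = 3 * (-1) - 5 = -8
v(-1) = 1 * (-1) + 4 = 3
h'(-1) = 3 * 3 + (-8) * 1
= 9 - 8
= 1

1


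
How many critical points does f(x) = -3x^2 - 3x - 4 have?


Find where f'(x) = 0:
f'(x) = -6x - 3
Set f'(x) = 0:
-6x - 3 = 0
x = 3 / (-6) = -1/2
This is a linear equation in x, so there is exactly one solution.
Number of critical points: 1

1


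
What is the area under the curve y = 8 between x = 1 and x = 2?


The area under a constant function y = 8 is a rectangle.
Width = 2 - 1 = 1
Height = 8
Area = width * height
= 1 * 8
= 8

8


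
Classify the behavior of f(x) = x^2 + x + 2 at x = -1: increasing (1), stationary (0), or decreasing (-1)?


Compute f'(x) to determine behavior:
f'(x) = 2x + 1
f'(-1) = 2 * (-1) + 1
= -2 + 1
= -1
Since f'(-1) < 0, the function is decreasing (-1)

-1


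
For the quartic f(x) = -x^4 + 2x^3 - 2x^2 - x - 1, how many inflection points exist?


Inflection points occur where f''(x) = 0 and concavity changes.
f(x) = -x^4 + 2x^3 - 2x^2 - x - 1
f'(x) = -4x^3 + 6x^2 - 4x - 1
f''(x) = -12x^2 + 12x - 4
This is a quadratic in x. Use the discriminant to count real roots.
Discriminant = (12)^2 - 4 * (-12) * (-4)
= 144 - 192
= -48
Since discriminant < 0, f''(x) = 0 has no real solutions.
Number of inflection points: 0

0


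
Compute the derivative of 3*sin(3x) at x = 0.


Apply the chain rule to differentiate 3*sin(3x):
d/dx [3*sin(3x)]
= 3 * cos(3x) * d/dx(3x)
= 3 * 3 * cos(3x)
= 9 * cos(3x)
Evaluate at x = 0:
= 9 * cos(0)
= 9 * 1
= 9

9


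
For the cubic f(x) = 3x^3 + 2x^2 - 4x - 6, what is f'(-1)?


Differentiate f(x) = 3x^3 + 2x^2 - 4x - 6 term by term:
f'(x) = 9x^2 + 4x - 4
Substitute x = -1:
f'(-1) = 9 * (-1)^2 + 4 * (-1) - 4
= 9 - 4 - 4
= 1

1


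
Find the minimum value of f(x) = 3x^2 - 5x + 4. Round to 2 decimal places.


For a quadratic f(x) = ax^2 + bx + c with a > 0, the minimum is at the vertex.
Vertex x-coordinate: x = -b/(2a)
x = -(-5) / (2 * 3)
x = 5/6
Substitute back to find the minimum value:
f(5/6) = 3 * (5/6)^2 - 5 * (5/6) + 4
= 25/12 - 25/6 + 4
= 23/12 ≈ 1.92

1.92


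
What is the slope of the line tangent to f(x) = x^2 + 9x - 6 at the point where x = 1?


The slope of the tangent line equals f'(x) at the point.
f(x) = x^2 + 9x - 6
f'(x) = 2x + 9
At x = 1:
f'(1) = 2 * 1 + 9
= 2 + 9
= 11

11


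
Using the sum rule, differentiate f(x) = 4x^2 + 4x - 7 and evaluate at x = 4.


Differentiate term by term using power and sum rules:
f(x) = 4x^2 + 4x - 7
f'(x) = 8x + 4
Substitute x = 4:
f'(4) = 8 * 4 + 4
= 32 + 4
= 36

36


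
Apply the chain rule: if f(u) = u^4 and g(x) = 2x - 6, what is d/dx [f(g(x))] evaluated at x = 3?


Using the chain rule: (f(g(x)))' = f'(g(x)) * g'(x)
First, find g(3):
g(3) = 2 * 3 - 6 = 0
Next, f'(u) = 4u^3
And g'(x) = 2
So f'(g(3)) * g'(3)
= 4 * 0^3 * 2
= 4 * 0 * 2
= 0

0


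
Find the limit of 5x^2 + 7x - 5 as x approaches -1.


Since polynomials are continuous, we use direct substitution.
lim(x->-1) of 5x^2 + 7x - 5
= 5 * (-1)^2 + 7 * (-1) - 5
= 5 - 7 - 5
= -7

-7


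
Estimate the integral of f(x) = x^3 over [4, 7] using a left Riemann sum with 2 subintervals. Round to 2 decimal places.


Left Riemann sum uses left endpoints of each subinterval.
Interval: [4, 7], n = 2
dx = (7 - 4) / 2 = 3/2
Left endpoints: [4, 11/2]
f values: [64, 1331/8]
Sum = dx * (sum of f values)
= 3/2 * 1843/8
= 5529/16 ≈ 345.56

345.56


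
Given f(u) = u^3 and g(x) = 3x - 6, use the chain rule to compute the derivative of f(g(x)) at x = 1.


Using the chain rule: (f(g(x)))' = f'(g(x)) * g'(x)
First, find g(1):
g(1) = 3 * 1 - 6 = -3
Next, f'(u) = 3u^2
And g'(x) = 3
So f'(g(1)) * g'(1)
= 3 * (-3)^2 * 3
= 3 * 9 * 3
= 81

81


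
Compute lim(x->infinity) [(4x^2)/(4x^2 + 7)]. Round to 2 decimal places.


For limits at infinity with equal-degree polynomials,
we compare leading coefficients.
Numerator leading term: 4x^2
Denominator leading term: 4x^2
Divide both by x^2:
lim = (4) / (4 + 7/x^2)
As x -> infinity, the 1/x and 1/x^2 terms vanish:
= 4/4 = 1 = 1.00

1.00


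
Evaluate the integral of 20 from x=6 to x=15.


The integral of a constant k over [a, b] equals k * (b - a).
integral from 6 to 15 of 20 dx
= 20 * (15 - 6)
= 20 * 9
= 180

180


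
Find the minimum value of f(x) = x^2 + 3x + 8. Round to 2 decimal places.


For a quadratic f(x) = ax^2 + bx + c with a > 0, the minimum is at the vertex.
Vertex x-coordinate: x = -b/(2a)
x = -(3) / (2 * 1)
x = -3/2
Substitute back to find the minimum value:
f(-3/2) = 1 * (-3/2)^2 + 3 * (-3/2) + 8
= 9/4 - 9/2 + 8
= 23/4 = 5.75

5.75


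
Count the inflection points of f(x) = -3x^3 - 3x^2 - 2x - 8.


Inflection points occur where f''(x) = 0 and concavity changes.
f(x) = -3x^3 - 3x^2 - 2x - 8
f'(x) = -9x^2 - 6x - 2
f''(x) = -18x - 6
Set f''(x) = 0:
-18x - 6 = 0
x = 6 / (-18) = -1/3
Since f''(x) is linear (degree 1), it changes sign at this point.
Therefore there is exactly 1 inflection point.

1


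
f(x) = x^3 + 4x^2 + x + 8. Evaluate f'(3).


Differentiate f(x) = x^3 + 4x^2 + x + 8 term by term:
f'(x) = 3x^2 + 8x + 1
Substitute x = 3:
f'(3) = 3 * 3^2 + 8 * 3 + 1
= 27 + 24 + 1
= 52

52


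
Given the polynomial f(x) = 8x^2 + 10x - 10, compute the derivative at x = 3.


Differentiate term by term using power and sum rules:
f(x) = 8x^2 + 10x - 10
f'(x) = 16x + 10
Substitute x = 3:
f'(3) = 16 * 3 + 10
= 48 + 10
= 58

58


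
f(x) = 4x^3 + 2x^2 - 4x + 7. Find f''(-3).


First derivative:
f'(x) = 12x^2 + 4x - 4
Second derivative:
f''(x) = 24x + 4
Substitute x = -3:
f''(-3) = 24 * (-3) + 4
= -72 + 4
= -68

-68


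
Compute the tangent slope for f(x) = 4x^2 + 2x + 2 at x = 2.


The slope of the tangent line equals f'(x) at the point.
f(x) = 4x^2 + 2x + 2
f'(x) = 8x + 2
At x = 2:
f'(2) = 8 * 2 + 2
= 16 + 2
= 18

18


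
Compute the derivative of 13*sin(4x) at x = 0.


Apply the chain rule to differentiate 13*sin(4x):
d/dx [13*sin(4x)]
= 13 * cos(4x) * d/dx(4x)
= 13 * 4 * cos(4x)
= 52 * cos(4x)
Evaluate at x = 0:
= 52 * cos(0)
= 52 * 1
= 52

52


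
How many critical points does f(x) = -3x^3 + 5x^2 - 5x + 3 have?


Find where f'(x) = 0:
f(x) = -3x^3 + 5x^2 - 5x + 3
f'(x) = -9x^2 + 10x - 5
This is a quadratic in x. Use the discriminant to count real roots.
Discriminant = (10)^2 - 4 * (-9) * (-5)
= 100 - 180
= -80
Since discriminant < 0, f'(x) = 0 has no real solutions.
Number of critical points: 0

0


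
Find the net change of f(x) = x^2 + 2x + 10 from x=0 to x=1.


Net change = f(b) - f(a)
f(x) = x^2 + 2x + 10
Compute f(1):
f(1) = 1 * 1^2 + 2 * 1 + 10
= 1 + 2 + 10
= 13
Compute f(0):
f(0) = 1 * 0^2 + 2 * 0 + 10
= 0 + 0 + 10
= 10
Net change = 13 - 10 = 3

3


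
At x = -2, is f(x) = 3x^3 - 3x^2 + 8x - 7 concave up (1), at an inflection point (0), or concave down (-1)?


Concavity is determined by the sign of f''(x).
f(x) = 3x^3 - 3x^2 + 8x - 7
f'(x) = 9x^2 - 6x + 8
f''(x) = 18x - 6
f''(-2) = 18 * (-2) - 6
= -36 - 6
= -42
Since f''(-2) < 0, the function is concave down (-1)

-1


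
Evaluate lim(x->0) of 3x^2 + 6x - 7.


Since polynomials are continuous, we use direct substitution.
lim(x->0) of 3x^2 + 6x - 7
= 3 * 0^2 + 6 * 0 - 7
= 0 + 0 - 7
= -7

-7


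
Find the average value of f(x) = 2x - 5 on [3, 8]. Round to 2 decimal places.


Average value = 1/(b-a) * integral from a to b of f(x) dx
First compute the integral of 2x - 5:
F(x) = x^2 - 5x
F(8) = 1 * 64 - 5 * 8 = 24
F(3) = 1 * 9 - 5 * 3 = -6
Integral = 24 - (-6) = 30
Average = 30 / (8 - 3) = 30 / 5
= 6 = 6.00

6.00


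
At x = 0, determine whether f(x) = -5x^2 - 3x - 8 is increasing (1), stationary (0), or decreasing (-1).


Compute f'(x) to determine behavior:
f'(x) = -10x - 3
f'(0) = -10 * 0 - 3
= 0 - 3
= -3
Since f'(0) < 0, the function is decreasing (-1)

-1


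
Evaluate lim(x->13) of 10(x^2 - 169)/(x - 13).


Direct substitution gives 0/0, so we factor the numerator.
Factor: 10(x^2 - 169) = 10 * (x - 13)(x + 13)
Cancel the common factor (x - 13):
10(x^2 - 169)/(x - 13) = 10 * (x + 13)
Now substitute x = 13:
= 10 * (13 + 13) = 260

260


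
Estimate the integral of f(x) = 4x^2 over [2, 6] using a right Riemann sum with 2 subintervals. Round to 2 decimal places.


Right Riemann sum uses right endpoints of each subinterval.
Interval: [2, 6], n = 2
dx = (6 - 2) / 2 = 2
Right endpoints: [4, 6]
f values: [64, 144]
Sum = dx * (sum of f values)
= 2 * 208
= 416 = 416.00

416.00


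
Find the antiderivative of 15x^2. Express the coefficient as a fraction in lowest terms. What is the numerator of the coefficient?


Apply the power rule for integration:
integral of ax^n dx = a/(n+1) * x^(n+1) + C
integral of 15x^2 dx
= 15/3 * x^3 + C
= 5 * x^3 + C
The coefficient in lowest terms is 5 = 5/1, so its numerator is 5

5


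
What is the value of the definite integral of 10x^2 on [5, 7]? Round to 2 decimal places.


Find the antiderivative of 10x^2:
F(x) = 10/3 * x^3
Apply the Fundamental Theorem of Calculus:
F(7) - F(5)
= 10/3 * 7^3 - 10/3 * 5^3
= 10/3 * (343 - 125)
= 10/3 * 218
= 2180/3 ≈ 726.67

726.67


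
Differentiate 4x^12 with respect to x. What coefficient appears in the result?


We apply the power rule: d/dx [ax^n] = a*n * x^(n-1)
d/dx [4x^12]
= 4 * 12 * x^(12-1)
= 48x^11
The coefficient is 48

48


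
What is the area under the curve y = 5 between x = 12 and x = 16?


The area under a constant function y = 5 is a rectangle.
Width = 16 - 12 = 4
Height = 5
Area = width * height
= 4 * 5
= 20

20


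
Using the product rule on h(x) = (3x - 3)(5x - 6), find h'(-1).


Let u(x) = 3x - 3 and v(x) = 5x - 6
u'(x) = 3
v'(x) = 5
Product rule: h'(x) = u'(x)*v(x) + u(x)*v'(x)
= 3 * (5x - 6) + (3x - 3) * 5
At x = -1:
u(-1) = 3 * (-1) - 3 = -6
v(-1) = 5 * (-1) - 6 = -11
h'(-1) = 3 * (-11) + (-6) * 5
= -33 - 30
= -63

-63


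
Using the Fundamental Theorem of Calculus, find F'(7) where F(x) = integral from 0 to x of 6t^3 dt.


By the Fundamental Theorem of Calculus (Part 1):
If F(x) = integral from 0 to x of f(t) dt, then F'(x) = f(x)
Here f(t) = 6t^3
So F'(x) = 6x^3
Evaluate at x = 7:
F'(7) = 6 * 7^3
= 6 * 343
= 2058

2058


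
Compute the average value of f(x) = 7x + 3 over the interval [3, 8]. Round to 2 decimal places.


Average value = 1/(b-a) * integral from a to b of f(x) dx
First compute the integral of 7x + 3:
F(x) = (7/2)x^2 + 3x
F(8) = 7/2 * 64 + 3 * 8 = 248
F(3) = 7/2 * 9 + 3 * 3 = 81/2
Integral = 248 - 81/2 = 415/2
Average = (415/2) / (8 - 3) = (415/2) / 5
= 83/2 = 41.50

41.50


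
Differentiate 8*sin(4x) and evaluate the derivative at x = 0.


Apply the chain rule to differentiate 8*sin(4x):
d/dx [8*sin(4x)]
= 8 * cos(4x) * d/dx(4x)
= 8 * 4 * cos(4x)
= 32 * cos(4x)
Evaluate at x = 0:
= 32 * cos(0)
= 32 * 1
= 32

32


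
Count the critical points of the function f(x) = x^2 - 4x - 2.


Find where f'(x) = 0:
f'(x) = 2x - 4
Set f'(x) = 0:
2x - 4 = 0
x = 4 / 2 = 2
This is a linear equation in x, so there is exactly one solution.
Number of critical points: 1

1


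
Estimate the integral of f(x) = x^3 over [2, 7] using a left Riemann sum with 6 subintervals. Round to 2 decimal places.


Left Riemann sum uses left endpoints of each subinterval.
Interval: [2, 7], n = 6
dx = (7 - 2) / 6 = 5/6
Left endpoints: [2, 17/6, 11/3, 9/2, 16/3, 37/6]
f values: [8, 4913/216, 1331/27, 729/8, 4096/27, 50653/216]
Sum = dx * (sum of f values)
= 5/6 * 4459/8
= 22295/48 ≈ 464.48

464.48


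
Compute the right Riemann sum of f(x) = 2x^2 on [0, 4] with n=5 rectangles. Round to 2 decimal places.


Right Riemann sum uses right endpoints of each subinterval.
Interval: [0, 4], n = 5
dx = (4 - 0) / 5 = 4/5
Right endpoints: [4/5, 8/5, 12/5, 16/5, 4]
f values: [32/25, 128/25, 288/25, 512/25, 32]
Sum = dx * (sum of f values)
= 4/5 * 352/5
= 1408/25 = 56.32

56.32


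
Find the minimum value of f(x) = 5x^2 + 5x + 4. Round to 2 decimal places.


For a quadratic f(x) = ax^2 + bx + c with a > 0, the minimum is at the vertex.
Vertex x-coordinate: x = -b/(2a)
x = -(5) / (2 * 5)
x = -5/10 = -1/2
Substitute back to find the minimum value:
f(-1/2) = 5 * (-1/2)^2 + 5 * (-1/2) + 4
= 5/4 - 5/2 + 4
= 11/4 = 2.75

2.75


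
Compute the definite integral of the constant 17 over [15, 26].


The integral of a constant k over [a, b] equals k * (b - a).
integral from 15 to 26 of 17 dx
= 17 * (26 - 15)
= 17 * 11
= 187

187


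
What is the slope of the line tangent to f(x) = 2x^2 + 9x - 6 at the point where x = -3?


The slope of the tangent line equals f'(x) at the point.
f(x) = 2x^2 + 9x - 6
f'(x) = 4x + 9
At x = -3:
f'(-3) = 4 * (-3) + 9
= -12 + 9
= -3

-3


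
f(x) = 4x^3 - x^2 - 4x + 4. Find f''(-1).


First derivative:
f'(x) = 12x^2 - 2x - 4
Second derivative:
f''(x) = 24x - 2
Substitute x = -1:
f''(-1) = 24 * (-1) - 2
= -24 - 2
= -26

-26


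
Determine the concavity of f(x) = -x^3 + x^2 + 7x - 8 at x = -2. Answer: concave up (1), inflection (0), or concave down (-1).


Concavity is determined by the sign of f''(x).
f(x) = -x^3 + x^2 + 7x - 8
f'(x) = -3x^2 + 2x + 7
f''(x) = -6x + 2
f''(-2) = -6 * (-2) + 2
= 12 + 2
= 14
Since f''(-2) > 0, the function is concave up (1)

1


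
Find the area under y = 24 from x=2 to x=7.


The area under a constant function y = 24 is a rectangle.
Width = 7 - 2 = 5
Height = 24
Area = width * height
= 5 * 24
= 120

120


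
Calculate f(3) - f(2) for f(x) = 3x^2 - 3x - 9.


Net change = f(b) - f(a)
f(x) = 3x^2 - 3x - 9
Compute f(3):
f(3) = 3 * 3^2 - 3 * 3 - 9
= 27 - 9 - 9
= 9
Compute f(2):
f(2) = 3 * 2^2 - 3 * 2 - 9
= 12 - 6 - 9
= -3
Net change = 9 - (-3) = 12

12


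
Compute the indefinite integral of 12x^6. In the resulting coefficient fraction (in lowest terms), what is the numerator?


Apply the power rule for integration:
integral of ax^n dx = a/(n+1) * x^(n+1) + C
integral of 12x^6 dx
= 12/7 * x^7 + C
The coefficient in lowest terms is 12/7, and its numerator is 12

12


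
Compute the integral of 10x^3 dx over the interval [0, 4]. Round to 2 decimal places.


Find the antiderivative of 10x^3:
F(x) = 10/4 * x^4
Apply the Fundamental Theorem of Calculus:
F(4) - F(0)
= 10/4 * 4^4 - 10/4 * 0^4
= 10/4 * (256 - 0)
= 10/4 * 256
= 640 = 640.00

640.00


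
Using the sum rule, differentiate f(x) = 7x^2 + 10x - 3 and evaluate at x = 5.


Differentiate term by term using power and sum rules:
f(x) = 7x^2 + 10x - 3
f'(x) = 14x + 10
Substitute x = 5:
f'(5) = 14 * 5 + 10
= 70 + 10
= 80

80


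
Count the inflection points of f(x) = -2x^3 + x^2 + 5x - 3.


Inflection points occur where f''(x) = 0 and concavity changes.
f(x) = -2x^3 + x^2 + 5x - 3
f'(x) = -6x^2 + 2x + 5
f''(x) = -12x + 2
Set f''(x) = 0:
-12x + 2 = 0
x = -2 / (-12) = 1/6
Since f''(x) is linear (degree 1), it changes sign at this point.
Therefore there is exactly 1 inflection point.

1


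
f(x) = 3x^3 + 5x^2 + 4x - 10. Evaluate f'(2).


Differentiate f(x) = 3x^3 + 5x^2 + 4x - 10 term by term:
f'(x) = 9x^2 + 10x + 4
Substitute x = 2:
f'(2) = 9 * 2^2 + 10 * 2 + 4
= 36 + 20 + 4
= 60

60


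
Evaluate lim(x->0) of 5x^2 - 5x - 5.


Since polynomials are continuous, we use direct substitution.
lim(x->0) of 5x^2 - 5x - 5
= 5 * 0^2 - 5 * 0 - 5
= 0 + 0 - 5
= -5

-5


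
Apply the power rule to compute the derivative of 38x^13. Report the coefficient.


We apply the power rule: d/dx [ax^n] = a*n * x^(n-1)
d/dx [38x^13]
= 38 * 13 * x^(13-1)
= 494x^12
The coefficient is 494

494


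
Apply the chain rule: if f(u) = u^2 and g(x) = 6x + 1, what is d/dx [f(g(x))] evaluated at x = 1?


Using the chain rule: (f(g(x)))' = f'(g(x)) * g'(x)
First, find g(1):
g(1) = 6 * 1 + 1 = 7
Next, f'(u) = 2u
And g'(x) = 6
So f'(g(1)) * g'(1)
= 2 * 7 * 6
= 84

84


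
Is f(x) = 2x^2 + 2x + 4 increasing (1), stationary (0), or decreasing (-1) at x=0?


Compute f'(x) to determine behavior:
f'(x) = 4x + 2
f'(0) = 4 * 0 + 2
= 0 + 2
= 2
Since f'(0) > 0, the function is increasing (1)

1


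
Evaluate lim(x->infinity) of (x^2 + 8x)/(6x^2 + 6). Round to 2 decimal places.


For limits at infinity with equal-degree polynomials,
we compare leading coefficients.
Numerator leading term: x^2
Denominator leading term: 6x^2
Divide both by x^2:
lim = (1 + 8/x) / (6 + 6/x^2)
As x -> infinity, the 1/x and 1/x^2 terms vanish:
= 1/6 ≈ 0.17

0.17


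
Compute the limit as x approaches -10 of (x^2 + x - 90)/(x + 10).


Direct substitution gives 0/0, so we factor the numerator.
Factor: (x^2 + x - 90) = (x + 10)(x - 9)
Cancel the common factor (x + 10):
(x^2 + x - 90)/(x + 10) = (x - 9)
Now substitute x = -10:
= (-10) - (9) = -19

-19


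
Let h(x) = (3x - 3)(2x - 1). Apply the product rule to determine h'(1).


Let u(x) = 3x - 3 and v(x) = 2x - 1
u'(x) = 3
v'(x) = 2
Product rule: h'(x) = u'(x)*v(x) + u(x)*v'(x)
= 3 * (2x - 1) + (3x - 3) * 2
At x = 1:
u(1) = 3 * 1 - 3 = 0
v(1) = 2 * 1 - 1 = 1
h'(1) = 3 * 1 + 0 * 2
= 3 + 0
= 3

3


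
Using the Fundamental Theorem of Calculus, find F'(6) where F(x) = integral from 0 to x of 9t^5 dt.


By the Fundamental Theorem of Calculus (Part 1):
If F(x) = integral from 0 to x of f(t) dt, then F'(x) = f(x)
Here f(t) = 9t^5
So F'(x) = 9x^5
Evaluate at x = 6:
F'(6) = 9 * 6^5
= 9 * 7776
= 69984

69984


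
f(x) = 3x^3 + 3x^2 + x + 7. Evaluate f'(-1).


Differentiate f(x) = 3x^3 + 3x^2 + x + 7 term by term:
f'(x) = 9x^2 + 6x + 1
Substitute x = -1:
f'(-1) = 9 * (-1)^2 + 6 * (-1) + 1
= 9 - 6 + 1
= 4

4


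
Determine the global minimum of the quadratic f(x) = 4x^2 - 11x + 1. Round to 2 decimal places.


For a quadratic f(x) = ax^2 + bx + c with a > 0, the minimum is at the vertex.
Vertex x-coordinate: x = -b/(2a)
x = -(-11) / (2 * 4)
x = 11/8
Substitute back to find the minimum value:
f(11/8) = 4 * (11/8)^2 - 11 * (11/8) + 1
= 121/16 - 121/8 + 1
= -105/16 ≈ -6.56

-6.56


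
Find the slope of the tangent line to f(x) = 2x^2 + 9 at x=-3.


The slope of the tangent line equals f'(x) at the point.
f(x) = 2x^2 + 9
f'(x) = 4x
At x = -3:
f'(-3) = 4 * (-3) + 0
= -12 + 0
= -12

-12


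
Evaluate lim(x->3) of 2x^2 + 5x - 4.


Since polynomials are continuous, we use direct substitution.
lim(x->3) of 2x^2 + 5x - 4
= 2 * 3^2 + 5 * 3 - 4
= 18 + 15 - 4
= 29

29


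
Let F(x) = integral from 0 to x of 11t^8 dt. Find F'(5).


By the Fundamental Theorem of Calculus (Part 1):
If F(x) = integral from 0 to x of f(t) dt, then F'(x) = f(x)
Here f(t) = 11t^8
So F'(x) = 11x^8
Evaluate at x = 5:
F'(5) = 11 * 5^8
= 11 * 390625
= 4296875

4296875


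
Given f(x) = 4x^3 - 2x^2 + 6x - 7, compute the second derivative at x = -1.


First derivative:
f'(x) = 12x^2 - 4x + 6
Second derivative:
f''(x) = 24x - 4
Substitute x = -1:
f''(-1) = 24 * (-1) - 4
= -24 - 4
= -28

-28


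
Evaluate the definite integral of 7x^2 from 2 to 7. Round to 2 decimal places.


Find the antiderivative of 7x^2:
F(x) = 7/3 * x^3
Apply the Fundamental Theorem of Calculus:
F(7) - F(2)
= 7/3 * 7^3 - 7/3 * 2^3
= 7/3 * (343 - 8)
= 7/3 * 335
= 2345/3 ≈ 781.67

781.67


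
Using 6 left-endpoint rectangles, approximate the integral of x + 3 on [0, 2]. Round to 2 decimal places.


Left Riemann sum uses left endpoints of each subinterval.
Interval: [0, 2], n = 6
dx = (2 - 0) / 6 = 1/3
Left endpoints: [0, 1/3, 2/3, 1, 4/3, 5/3]
f values: [3, 10/3, 11/3, 4, 13/3, 14/3]
Sum = dx * (sum of f values)
= 1/3 * 23
= 23/3 ≈ 7.67

7.67


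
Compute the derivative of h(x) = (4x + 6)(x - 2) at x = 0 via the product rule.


Let u(x) = 4x + 6 and v(x) = x - 2
u'(x) = 4
v'(x) = 1
Product rule: h'(x) = u'(x)*v(x) + u(x)*v'(x)
= 4 * (x - 2) + (4x + 6) * 1
At x = 0:
u(0) = 4 * 0 + 6 = 6
v(0) = 1 * 0 - 2 = -2
h'(0) = 4 * (-2) + 6 * 1
= -8 + 6
= -2

-2


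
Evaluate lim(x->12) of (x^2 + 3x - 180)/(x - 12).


Direct substitution gives 0/0, so we factor the numerator.
Factor: (x^2 + 3x - 180) = (x - 12)(x + 15)
Cancel the common factor (x - 12):
(x^2 + 3x - 180)/(x - 12) = (x + 15)
Now substitute x = 12:
= (12) - (-15) = 27

27


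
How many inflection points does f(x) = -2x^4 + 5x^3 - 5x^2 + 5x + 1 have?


Inflection points occur where f''(x) = 0 and concavity changes.
f(x) = -2x^4 + 5x^3 - 5x^2 + 5x + 1
f'(x) = -8x^3 + 15x^2 - 10x + 5
f''(x) = -24x^2 + 30x - 10
This is a quadratic in x. Use the discriminant to count real roots.
Discriminant = (30)^2 - 4 * (-24) * (-10)
= 900 - 960
= -60
Since discriminant < 0, f''(x) = 0 has no real solutions.
Number of inflection points: 0

0


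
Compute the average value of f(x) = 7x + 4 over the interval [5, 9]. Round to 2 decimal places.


Average value = 1/(b-a) * integral from a to b of f(x) dx
First compute the integral of 7x + 4:
F(x) = (7/2)x^2 + 4x
F(9) = 7/2 * 81 + 4 * 9 = 639/2
F(5) = 7/2 * 25 + 4 * 5 = 215/2
Integral = 639/2 - 215/2 = 212
Average = 212 / (9 - 5) = 212 / 4
= 53 = 53.00

53.00


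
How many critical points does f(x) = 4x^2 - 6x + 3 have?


Find where f'(x) = 0:
f'(x) = 8x - 6
Set f'(x) = 0:
8x - 6 = 0
x = 6 / 8 = 3/4
This is a linear equation in x, so there is exactly one solution.
Number of critical points: 1

1


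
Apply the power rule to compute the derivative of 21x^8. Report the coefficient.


We apply the power rule: d/dx [ax^n] = a*n * x^(n-1)
d/dx [21x^8]
= 21 * 8 * x^(8-1)
= 168x^7
The coefficient is 168

168


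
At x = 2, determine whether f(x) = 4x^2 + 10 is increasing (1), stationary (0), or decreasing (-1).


Compute f'(x) to determine behavior:
f'(x) = 8x
f'(2) = 8 * 2 + 0
= 16 + 0
= 16
Since f'(2) > 0, the function is increasing (1)

1


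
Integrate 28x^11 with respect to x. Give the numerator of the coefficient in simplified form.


Apply the power rule for integration:
integral of ax^n dx = a/(n+1) * x^(n+1) + C
integral of 28x^11 dx
= 28/12 * x^12 + C
= 7/3 * x^12 + C
The coefficient in lowest terms is 7/3, and its numerator is 7

7


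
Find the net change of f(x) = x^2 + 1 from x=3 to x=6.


Net change = f(b) - f(a)
f(x) = x^2 + 1
Compute f(6):
f(6) = 1 * 6^2 + 0 * 6 + 1
= 36 + 0 + 1
= 37
Compute f(3):
f(3) = 1 * 3^2 + 0 * 3 + 1
= 9 + 0 + 1
= 10
Net change = 37 - 10 = 27

27


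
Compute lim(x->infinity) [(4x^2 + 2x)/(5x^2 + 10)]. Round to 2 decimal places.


For limits at infinity with equal-degree polynomials,
we compare leading coefficients.
Numerator leading term: 4x^2
Denominator leading term: 5x^2
Divide both by x^2:
lim = (4 + 2/x) / (5 + 10/x^2)
As x -> infinity, the 1/x and 1/x^2 terms vanish:
= 4/5 = 0.80

0.80


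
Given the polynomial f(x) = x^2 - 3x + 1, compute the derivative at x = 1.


Differentiate term by term using power and sum rules:
f(x) = x^2 - 3x + 1
f'(x) = 2x - 3
Substitute x = 1:
f'(1) = 2 * 1 - 3
= 2 - 3
= -1

-1


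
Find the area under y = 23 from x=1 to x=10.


The area under a constant function y = 23 is a rectangle.
Width = 10 - 1 = 9
Height = 23
Area = width * height
= 9 * 23
= 207

207


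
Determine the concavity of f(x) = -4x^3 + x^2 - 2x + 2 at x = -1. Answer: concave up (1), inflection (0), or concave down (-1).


Concavity is determined by the sign of f''(x).
f(x) = -4x^3 + x^2 - 2x + 2
f'(x) = -12x^2 + 2x - 2
f''(x) = -24x + 2
f''(-1) = -24 * (-1) + 2
= 24 + 2
= 26
Since f''(-1) > 0, the function is concave up (1)

1


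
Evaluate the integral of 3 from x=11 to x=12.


The integral of a constant k over [a, b] equals k * (b - a).
integral from 11 to 12 of 3 dx
= 3 * (12 - 11)
= 3 * 1
= 3

3


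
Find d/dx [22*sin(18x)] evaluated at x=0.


Apply the chain rule to differentiate 22*sin(18x):
d/dx [22*sin(18x)]
= 22 * cos(18x) * d/dx(18x)
= 22 * 18 * cos(18x)
= 396 * cos(18x)
Evaluate at x = 0:
= 396 * cos(0)
= 396 * 1
= 396

396


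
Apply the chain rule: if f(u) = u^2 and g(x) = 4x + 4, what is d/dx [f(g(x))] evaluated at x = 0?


Using the chain rule: (f(g(x)))' = f'(g(x)) * g'(x)
First, find g(0):
g(0) = 4 * 0 + 4 = 4
Next, f'(u) = 2u
And g'(x) = 4
So f'(g(0)) * g'(0)
= 2 * 4 * 4
= 32

32


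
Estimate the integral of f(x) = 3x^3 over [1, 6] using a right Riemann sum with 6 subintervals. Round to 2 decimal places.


Right Riemann sum uses right endpoints of each subinterval.
Interval: [1, 6], n = 6
dx = (6 - 1) / 6 = 5/6
Right endpoints: [11/6, 8/3, 7/2, 13/3, 31/6, 6]
f values: [1331/72, 512/9, 1029/8, 2197/9, 29791/72, 648]
Sum = dx * (sum of f values)
= 5/6 * 12079/8
= 60395/48 ≈ 1258.23

1258.23


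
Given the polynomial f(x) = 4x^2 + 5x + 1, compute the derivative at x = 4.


Differentiate term by term using power and sum rules:
f(x) = 4x^2 + 5x + 1
f'(x) = 8x + 5
Substitute x = 4:
f'(4) = 8 * 4 + 5
= 32 + 5
= 37

37


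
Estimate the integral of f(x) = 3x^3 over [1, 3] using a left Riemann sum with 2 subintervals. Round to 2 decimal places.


Left Riemann sum uses left endpoints of each subinterval.
Interval: [1, 3], n = 2
dx = (3 - 1) / 2 = 1
Left endpoints: [1, 2]
f values: [3, 24]
Sum = dx * (sum of f values)
= 1 * 27
= 27 = 27.00

27.00


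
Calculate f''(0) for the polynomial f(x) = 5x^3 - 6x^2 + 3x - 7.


First derivative:
f'(x) = 15x^2 - 12x + 3
Second derivative:
f''(x) = 30x - 12
Substitute x = 0:
f''(0) = 30 * 0 - 12
= 0 - 12
= -12

-12


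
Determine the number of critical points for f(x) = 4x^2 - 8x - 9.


Find where f'(x) = 0:
f'(x) = 8x - 8
Set f'(x) = 0:
8x - 8 = 0
x = 8 / 8 = 1
This is a linear equation in x, so there is exactly one solution.
Number of critical points: 1

1


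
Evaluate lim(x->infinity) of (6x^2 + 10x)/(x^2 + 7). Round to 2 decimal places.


For limits at infinity with equal-degree polynomials,
we compare leading coefficients.
Numerator leading term: 6x^2
Denominator leading term: x^2
Divide both by x^2:
lim = (6 + 10/x) / (1 + 7/x^2)
As x -> infinity, the 1/x and 1/x^2 terms vanish:
= 6/1 = 6 = 6.00

6.00


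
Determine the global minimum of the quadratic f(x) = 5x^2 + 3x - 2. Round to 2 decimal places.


For a quadratic f(x) = ax^2 + bx + c with a > 0, the minimum is at the vertex.
Vertex x-coordinate: x = -b/(2a)
x = -(3) / (2 * 5)
x = -3/10
Substitute back to find the minimum value:
f(-3/10) = 5 * (-3/10)^2 + 3 * (-3/10) - 2
= 9/20 - 9/10 - 2
= -49/20 = -2.45

-2.45


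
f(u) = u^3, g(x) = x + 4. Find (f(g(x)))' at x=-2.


Using the chain rule: (f(g(x)))' = f'(g(x)) * g'(x)
First, find g(-2):
g(-2) = 1 * (-2) + 4 = 2
Next, f'(u) = 3u^2
And g'(x) = 1
So f'(g(-2)) * g'(-2)
= 3 * 2^2 * 1
= 3 * 4 * 1
= 12

12


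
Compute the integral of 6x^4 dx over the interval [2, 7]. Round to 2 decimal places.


Find the antiderivative of 6x^4:
F(x) = 6/5 * x^5
Apply the Fundamental Theorem of Calculus:
F(7) - F(2)
= 6/5 * 7^5 - 6/5 * 2^5
= 6/5 * (16807 - 32)
= 6/5 * 16775
= 20130 = 20130.00

20130.00


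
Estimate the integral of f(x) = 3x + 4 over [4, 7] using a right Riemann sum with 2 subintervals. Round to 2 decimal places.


Right Riemann sum uses right endpoints of each subinterval.
Interval: [4, 7], n = 2
dx = (7 - 4) / 2 = 3/2
Right endpoints: [11/2, 7]
f values: [41/2, 25]
Sum = dx * (sum of f values)
= 3/2 * 91/2
= 273/4 = 68.25

68.25


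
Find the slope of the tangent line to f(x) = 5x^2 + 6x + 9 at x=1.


The slope of the tangent line equals f'(x) at the point.
f(x) = 5x^2 + 6x + 9
f'(x) = 10x + 6
At x = 1:
f'(1) = 10 * 1 + 6
= 10 + 6
= 16

16


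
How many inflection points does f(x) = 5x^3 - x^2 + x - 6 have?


Inflection points occur where f''(x) = 0 and concavity changes.
f(x) = 5x^3 - x^2 + x - 6
f'(x) = 15x^2 - 2x + 1
f''(x) = 30x - 2
Set f''(x) = 0:
30x - 2 = 0
x = 2 / 30 = 1/15
Since f''(x) is linear (degree 1), it changes sign at this point.
Therefore there is exactly 1 inflection point.

1


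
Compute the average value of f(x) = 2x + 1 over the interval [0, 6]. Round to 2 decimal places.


Average value = 1/(b-a) * integral from a to b of f(x) dx
First compute the integral of 2x + 1:
F(x) = x^2 + x
F(6) = 1 * 36 + 1 * 6 = 42
F(0) = 1 * 0 + 1 * 0 = 0
Integral = 42 - 0 = 42
Average = 42 / (6 - 0) = 42 / 6
= 7 = 7.00

7.00


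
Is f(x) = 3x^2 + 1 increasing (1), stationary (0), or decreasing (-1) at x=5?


Compute f'(x) to determine behavior:
f'(x) = 6x
f'(5) = 6 * 5 + 0
= 30 + 0
= 30
Since f'(5) > 0, the function is increasing (1)

1


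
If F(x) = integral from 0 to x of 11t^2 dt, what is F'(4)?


By the Fundamental Theorem of Calculus (Part 1):
If F(x) = integral from 0 to x of f(t) dt, then F'(x) = f(x)
Here f(t) = 11t^2
So F'(x) = 11x^2
Evaluate at x = 4:
F'(4) = 11 * 4^2
= 11 * 16
= 176

176


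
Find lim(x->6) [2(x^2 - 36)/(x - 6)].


Direct substitution gives 0/0, so we factor the numerator.
Factor: 2(x^2 - 36) = 2 * (x - 6)(x + 6)
Cancel the common factor (x - 6):
2(x^2 - 36)/(x - 6) = 2 * (x + 6)
Now substitute x = 6:
= 2 * (6 + 6) = 24

24


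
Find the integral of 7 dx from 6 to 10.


The integral of a constant k over [a, b] equals k * (b - a).
integral from 6 to 10 of 7 dx
= 7 * (10 - 6)
= 7 * 4
= 28

28


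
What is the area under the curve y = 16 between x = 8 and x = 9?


The area under a constant function y = 16 is a rectangle.
Width = 9 - 8 = 1
Height = 16
Area = width * height
= 1 * 16
= 16

16


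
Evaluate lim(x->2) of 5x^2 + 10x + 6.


Since polynomials are continuous, we use direct substitution.
lim(x->2) of 5x^2 + 10x + 6
= 5 * 2^2 + 10 * 2 + 6
= 20 + 20 + 6
= 46

46


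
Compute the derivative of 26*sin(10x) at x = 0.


Apply the chain rule to differentiate 26*sin(10x):
d/dx [26*sin(10x)]
= 26 * cos(10x) * d/dx(10x)
= 26 * 10 * cos(10x)
= 260 * cos(10x)
Evaluate at x = 0:
= 260 * cos(0)
= 260 * 1
= 260

260


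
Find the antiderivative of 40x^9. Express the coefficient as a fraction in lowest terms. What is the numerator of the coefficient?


Apply the power rule for integration:
integral of ax^n dx = a/(n+1) * x^(n+1) + C
integral of 40x^9 dx
= 40/10 * x^10 + C
= 4 * x^10 + C
The coefficient in lowest terms is 4 = 4/1, so its numerator is 4

4


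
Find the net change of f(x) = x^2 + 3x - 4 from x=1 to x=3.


Net change = f(b) - f(a)
f(x) = x^2 + 3x - 4
Compute f(3):
f(3) = 1 * 3^2 + 3 * 3 - 4
= 9 + 9 - 4
= 14
Compute f(1):
f(1) = 1 * 1^2 + 3 * 1 - 4
= 1 + 3 - 4
= 0
Net change = 14 - 0 = 14

14


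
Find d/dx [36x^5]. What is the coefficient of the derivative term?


We apply the power rule: d/dx [ax^n] = a*n * x^(n-1)
d/dx [36x^5]
= 36 * 5 * x^(5-1)
= 180x^4
The coefficient is 180

180


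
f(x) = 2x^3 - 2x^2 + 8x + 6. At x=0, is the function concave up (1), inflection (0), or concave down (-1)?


Concavity is determined by the sign of f''(x).
f(x) = 2x^3 - 2x^2 + 8x + 6
f'(x) = 6x^2 - 4x + 8
f''(x) = 12x - 4
f''(0) = 12 * 0 - 4
= 0 - 4
= -4
Since f''(0) < 0, the function is concave down (-1)

-1
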